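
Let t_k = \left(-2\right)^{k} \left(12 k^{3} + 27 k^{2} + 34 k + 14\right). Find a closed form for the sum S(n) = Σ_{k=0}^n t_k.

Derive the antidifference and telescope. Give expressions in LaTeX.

S(n) = 2 \left(-2\right)^{n} \left(4 n^{3} + 13 n^{2} + 16 n + 7\right)

Ratio r(k) = 2*(-12*k**3 - 63*k**2 - 124*k - 87)/(12*k**3 + 27*k**2 + 34*k + 14).
Take A(k)=-2, B(k)=1, C(k)=k**3 + 9*k**2/4 + 17*k/6 + 7/6.
Key eq: (-2)·f(k+1) = (1)·f(k) + (k**3 + 9*k**2/4 + 17*k/6 + 7/6).
From deg A=0, deg B=0, deg C=3: d=3.
Match coefficients ⇒ f(k) = -k*(4*k**2 + k + 2)/12.
Get s_k = R·t_k = (-2)**k*k*(-4*k**2 - k - 2) with R(k) = B(k−1)f(k)/C(k) = -k*(4*k**2 + k + 2)/(12*k**3 + 27*k**2 + 34*k + 14).
s_(k+1) − s_k = (-2)**k*(12*k**3 + 27*k**2 + 34*k + 14) = t_k.
Evaluate: s_(n+1) = 2*(-2)**n*(4*n**3 + 13*n**2 + 16*n + 7); subtract s_(0) = 0 ⇒ S(n) = 2*(-2)**n*(4*n**3 + 13*n**2 + 16*n + 7).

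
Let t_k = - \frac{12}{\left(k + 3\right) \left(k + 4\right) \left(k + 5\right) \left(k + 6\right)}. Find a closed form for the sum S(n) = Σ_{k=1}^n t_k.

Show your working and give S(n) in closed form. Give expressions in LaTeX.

t_(k+1)/t_k = (k + 3)/(k + 7).
So A=k + 3 and B=k + 7, with C=1.
f must satisfy (k + 3)·f(k+1) − (k + 6)·f(k) = 1.
Bound: deg f ≤ 3.
Match coefficients ⇒ f(k) = k*(k**2 + 12*k + 47)/180.
So s_k = (B(k−1)f/C)·t_k = (k*(k + 6)*(k**2 + 12*k + 47)/180)·t_k = k*(-k**2 - 12*k - 47)/(15*(k + 3)*(k + 4)*(k + 5)).
Check: Δs_k = -12/(k**4 + 18*k**3 + 119*k**2 + 342*k + 360). ✓
Telescope: S(n) = s_(n+1) − s_(1) = (-n**3 - 15*n**2 - 74*n - 60)/(15*(n**3 + 15*n**2 + 74*n + 120)) − (-1/30) = n*(-n**2 - 15*n - 74)/(30*(n**3 + 15*n**2 + 74*n + 120)).

S(n) = \frac{n \left(- n^{2} - 15 n - 74\right)}{30 \left(n^{3} + 15 n^{2} + 74 n + 120\right)}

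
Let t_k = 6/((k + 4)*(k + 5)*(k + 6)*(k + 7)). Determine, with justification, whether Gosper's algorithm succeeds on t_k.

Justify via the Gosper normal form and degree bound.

Yes. s_k = k*(k**2 + 15*k + 74)/(60*(k + 4)*(k + 5)*(k + 6)).

t_(k+1)/t_k = (k + 4)/(k + 8).
Take A(k)=k + 4, B(k)=k + 8, C(k)=1.
f must satisfy (k + 4)·f(k+1) − (k + 7)·f(k) = 1.
From deg A=1, deg B=1, deg C=0: d=3.
Solving with deg f ≤ 3: f(k) = k*(k**2 + 15*k + 74)/360.
So s_k = (B(k−1)f/C)·t_k = (k*(k + 7)*(k**2 + 15*k + 74)/360)·t_k = k*(k**2 + 15*k + 74)/(60*(k + 4)*(k + 5)*(k + 6)).
Check: Δs_k = 6/(k**4 + 22*k**3 + 179*k**2 + 638*k + 840). ✓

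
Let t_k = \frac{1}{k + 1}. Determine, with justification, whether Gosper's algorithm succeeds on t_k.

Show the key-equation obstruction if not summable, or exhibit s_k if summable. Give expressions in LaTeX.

t_(k+1)/t_k = (k + 1)/(k + 2).
Gosper form: A/B · C(k+1)/C(k) with A=k + 1, B=k + 2, C=1.
f must satisfy (k + 1)·f(k+1) − (k + 1)·f(k) = 1.
Bound: deg f ≤ 0.
Write f(k) = c0. Then LHS − RHS = -1, requiring -1 = 0: contradictory. No certificate.

No. Not Gosper-summable.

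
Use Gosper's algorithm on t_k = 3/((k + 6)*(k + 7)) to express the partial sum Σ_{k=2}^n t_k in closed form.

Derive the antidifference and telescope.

S(n) = 3*(n - 1)/(8*(n + 7))

Compute t_(k+1)/t_k: get (k + 6)/(k + 8).
Factor: A=k + 6; B=k + 8; C=1.
Set up (k + 6)·f(k+1) − (k + 7)·f(k) − (1) = 0.
Bound: deg f ≤ 1.
Match coefficients ⇒ f(k) = k/6.
R(k) = B(k−1)·f(k)/C(k) = k*(k + 7)/6; s_k = R·t_k = k/(2*(k + 6)).
Verify: 3/(k**2 + 13*k + 42) matches t_k.
s_(n+1) = (n + 1)/(2*(n + 7)) and s_(2) = 1/8, so S(n) = 3*(n - 1)/(8*(n + 7)).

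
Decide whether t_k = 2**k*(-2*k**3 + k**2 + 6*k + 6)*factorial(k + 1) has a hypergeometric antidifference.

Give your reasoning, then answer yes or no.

Compute t_(k+1)/t_k: get 2*(2*k**4 + 9*k**3 + 8*k**2 - 15*k - 22)/(2*k**3 - k**2 - 6*k - 6).
A = 2*k + 4, B = 1, C = k**3 - k**2/2 - 3*k - 3.
Set up (2*k + 4)·f(k+1) − (1)·f(k) − (k**3 - k**2/2 - 3*k - 3) = 0.
From deg A=1, deg B=0, deg C=3: d=2.
A polynomial solution: f(k) = (k**2 - 4*k + 2)/2.
Then R = B(k−1)f/C = (k**2 - 4*k + 2)/(2*k**3 - k**2 - 6*k - 6), so s_k = R(k)·t_k = -2**k*(k**2 - 4*k + 2)*factorial(k + 1).
Check: Δs_k = 2**k*(-2*k**3 + k**2 + 6*k + 6)*factorial(k + 1). ✓

Yes. s_k = -2**k*(k**2 - 4*k + 2)*factorial(k + 1).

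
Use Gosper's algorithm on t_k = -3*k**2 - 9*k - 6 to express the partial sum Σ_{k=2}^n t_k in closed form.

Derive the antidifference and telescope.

Ratio r(k) = (k + 3)/(k + 1).
So A=1 and B=1, with C=k**2 + 3*k + 2.
Solve (1)·f(k+1) − (1)·f(k) = k**2 + 3*k + 2.
Degrees (0,0,2) ⇒ d ≤ 3.
Match coefficients ⇒ f(k) = k*(k + 1)*(k + 2)/3.
So s_k = (B(k−1)f/C)·t_k = (k/3)·t_k = k*(-k**2 - 3*k - 2).
Verify: -3*k**2 - 9*k - 6 matches t_k.
Σ_(k=2)^n t_k = s_(n+1) − s_(2) = (-n**3 - 6*n**2 - 11*n - 6) − (-24), i.e. -n**3 - 6*n**2 - 11*n + 18.

S(n) = -n**3 - 6*n**2 - 11*n + 18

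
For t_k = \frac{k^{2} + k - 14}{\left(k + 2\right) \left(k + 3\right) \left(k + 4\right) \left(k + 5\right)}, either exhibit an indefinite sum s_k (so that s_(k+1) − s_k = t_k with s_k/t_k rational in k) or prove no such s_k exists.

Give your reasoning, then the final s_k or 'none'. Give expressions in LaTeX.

s_k = \frac{k \left(- k^{2} - 21 k - 62\right)}{12 \left(k + 2\right) \left(k + 3\right) \left(k + 4\right)}

Step 1: r(k) = (k + 2)*(k + (k + 1)**2 - 13)/((k + 6)*(k**2 + k - 14)).
Take A(k)=k + 2, B(k)=k + 6, C(k)=k**2 + k - 14.
Need (k + 2)·f(k+1) − (k + 5)·f(k) = k**2 + k - 14.
deg f ≤ 3 (via 1,1,2).
Match coefficients ⇒ f(k) = -k*(k**2 + 21*k + 62)/12.
R(k) = B(k−1)·f(k)/C(k) = -k*(k + 5)*(k**2 + 21*k + 62)/(12*(k**2 + k - 14)); s_k = R·t_k = k*(-k**2 - 21*k - 62)/(12*(k + 2)*(k + 3)*(k + 4)).
Δs = (k**2 + k - 14)/(k**4 + 14*k**3 + 71*k**2 + 154*k + 120), as required.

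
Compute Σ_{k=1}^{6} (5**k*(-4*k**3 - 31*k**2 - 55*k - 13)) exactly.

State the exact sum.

Σ = -41874990

The ratio is 5*(4*k**3 + 43*k**2 + 129*k + 103)/(4*k**3 + 31*k**2 + 55*k + 13).
Factor: A=5; B=1; C=k**3 + 31*k**2/4 + 55*k/4 + 13/4.
f must satisfy (5)·f(k+1) − (1)·f(k) = k**3 + 31*k**2/4 + 55*k/4 + 13/4.
Degrees (0,0,3) ⇒ d ≤ 3.
Solving with deg f ≤ 3: f(k) = (k + 1)*(k**2 + 3*k - 3)/4.
Then R = B(k−1)f/C = (k + 1)*(k**2 + 3*k - 3)/(4*k**3 + 31*k**2 + 55*k + 13), so s_k = R(k)·t_k = 5**k*(-k**3 - 4*k**2 + 3).
s_(k+1) − s_k = 5**k*(-4*k**3 - 31*k**2 - 55*k - 13) = t_k.
Σ_(k=1)^(6) t_k = s_(7) − s_(1) = -41875000 − (-10) = -41874990.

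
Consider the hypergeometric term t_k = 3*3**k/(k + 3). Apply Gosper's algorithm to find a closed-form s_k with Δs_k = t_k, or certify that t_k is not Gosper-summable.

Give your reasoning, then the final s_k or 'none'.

not Gosper-summable; s_k does not exist

t_(k+1)/t_k = 3*(k + 3)/(k + 4).
Normal form (A,B,C) = (3*k + 9, k + 4, 1).
Key eq: (3*k + 9)·f(k+1) = (k + 3)·f(k) + (1).
From deg A=1, deg B=1, deg C=0: d=-1.
Bound -1 < 0, so the key equation has no polynomial solution.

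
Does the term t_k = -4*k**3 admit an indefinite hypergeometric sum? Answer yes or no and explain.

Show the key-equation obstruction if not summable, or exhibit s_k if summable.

The ratio is (k + 1)**3/k**3.
Normal form (A,B,C) = (1, 1, k**3).
Solve (1)·f(k+1) − (1)·f(k) = k**3.
Degrees (0,0,3) ⇒ d ≤ 4.
A polynomial solution: f(k) = k**2*(k - 1)**2/4.
R(k) = B(k−1)·f(k)/C(k) = (k - 1)**2/(4*k); s_k = R·t_k = k**2*(-k**2 + 2*k - 1).
Verify: -4*k**3 matches t_k.

Yes. s_k = k**2*(-k**2 + 2*k - 1).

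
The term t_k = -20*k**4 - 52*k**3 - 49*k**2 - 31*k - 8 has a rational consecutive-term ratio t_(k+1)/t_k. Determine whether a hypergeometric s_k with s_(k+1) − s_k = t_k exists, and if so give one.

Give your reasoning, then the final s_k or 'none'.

s_k = k**2*(-4*k**3 - 3*k**2 + 3*k - 4)

t_(k+1)/t_k = (20*k**4 + 132*k**3 + 325*k**2 + 365*k + 160)/(20*k**4 + 52*k**3 + 49*k**2 + 31*k + 8).
Gosper form: A/B · C(k+1)/C(k) with A=1, B=1, C=k**4 + 13*k**3/5 + 49*k**2/20 + 31*k/20 + 2/5.
Set up (1)·f(k+1) − (1)·f(k) − (k**4 + 13*k**3/5 + 49*k**2/20 + 31*k/20 + 2/5) = 0.
Degrees (0,0,4) ⇒ d ≤ 5.
Match coefficients ⇒ f(k) = k**2*(4*k**3 + 3*k**2 - 3*k + 4)/20.
Then R = B(k−1)f/C = k**2*(4*k**3 + 3*k**2 - 3*k + 4)/(20*k**4 + 52*k**3 + 49*k**2 + 31*k + 8), so s_k = R(k)·t_k = k**2*(-4*k**3 - 3*k**2 + 3*k - 4).
Δs = -20*k**4 - 52*k**3 - 49*k**2 - 31*k - 8, as required.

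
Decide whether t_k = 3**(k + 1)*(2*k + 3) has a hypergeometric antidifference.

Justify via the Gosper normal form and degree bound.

Yes. s_k = 3**(k + 1)*k.

The ratio is 3*(2*k + 5)/(2*k + 3).
So A=3 and B=1, with C=k + 3/2.
f must satisfy (3)·f(k+1) − (1)·f(k) = k + 3/2.
d = 1 from the (0,0,1) case.
A polynomial solution: f(k) = k/2.
Then R = B(k−1)f/C = k/(2*k + 3), so s_k = R(k)·t_k = 3**(k + 1)*k.
Check: Δs_k = 3**(k + 1)*(2*k + 3). ✓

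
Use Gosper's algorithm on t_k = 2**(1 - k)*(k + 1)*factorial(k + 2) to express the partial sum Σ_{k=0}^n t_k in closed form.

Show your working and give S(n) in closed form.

Compute t_(k+1)/t_k: get (k + 2)*(k + 3)/(2*(k + 1)).
Normal form (A,B,C) = (k/2 + 3/2, 1, k + 1).
f must satisfy (k/2 + 3/2)·f(k+1) − (1)·f(k) = k + 1.
d = 0 from the (1,0,1) case.
Match coefficients ⇒ f(k) = 2.
R(k) = B(k−1)·f(k)/C(k) = 2/(k + 1); s_k = R·t_k = 2**(2 - k)*factorial(k + 2).
Verify: 2**(1 - k)*(k + 1)*factorial(k + 2) matches t_k.
Telescope: S(n) = s_(n+1) − s_(0) = 2**(1 - n)*factorial(n + 3) − (8) = -8 + 2*factorial(n + 3)/2**n.

S(n) = -8 + 2*factorial(n + 3)/2**n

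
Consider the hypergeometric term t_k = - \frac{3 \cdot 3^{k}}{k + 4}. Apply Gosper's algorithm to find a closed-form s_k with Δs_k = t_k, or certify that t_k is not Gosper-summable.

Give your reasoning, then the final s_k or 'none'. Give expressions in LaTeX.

no hypergeometric antidifference exists

Step 1: r(k) = 3*(k + 4)/(k + 5).
So A=3*k + 12 and B=k + 5, with C=1.
f must satisfy (3*k + 12)·f(k+1) − (k + 4)·f(k) = 1.
deg f ≤ -1 (via 1,1,0).
deg f ≤ -1 is impossible — no certificate.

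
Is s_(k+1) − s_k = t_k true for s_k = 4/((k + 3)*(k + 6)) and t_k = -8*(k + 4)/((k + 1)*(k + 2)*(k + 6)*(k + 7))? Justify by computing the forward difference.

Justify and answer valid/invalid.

s_(k+1) = 4/((k + 4)*(k + 7))
s_(k+1) − s_k = 8*(-k - 5)/(k**4 + 20*k**3 + 145*k**2 + 450*k + 504)
(s_(k+1) − s_k) − t_k = 8*(3*k**2 + 23*k + 38)/(k**6 + 23*k**5 + 207*k**4 + 925*k**3 + 2144*k**2 + 2412*k + 1008)

Invalid: residual 8*(3*k**2 + 23*k + 38)/(k**6 + 23*k**5 + 207*k**4 + 925*k**3 + 2144*k**2 + 2412*k + 1008) ≠ 0.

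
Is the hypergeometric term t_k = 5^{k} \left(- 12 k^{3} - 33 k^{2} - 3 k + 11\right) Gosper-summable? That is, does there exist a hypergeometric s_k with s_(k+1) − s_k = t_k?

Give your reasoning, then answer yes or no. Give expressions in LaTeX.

Yes. s_k = 5^{k} \left(- 3 k^{3} + 3 k^{2} + 3 k - 1\right).

The ratio is 5*(12*k**3 + 69*k**2 + 105*k + 37)/(12*k**3 + 33*k**2 + 3*k - 11).
Take A(k)=5, B(k)=1, C(k)=k**3 + 11*k**2/4 + k/4 - 11/12.
Solve (5)·f(k+1) − (1)·f(k) = k**3 + 11*k**2/4 + k/4 - 11/12.
deg f ≤ 3 (via 0,0,3).
Solve for f: f(k) = (3*k**3 - 3*k**2 - 3*k + 1)/12 (degree 3 ≤ 3).
So s_k = (B(k−1)f/C)·t_k = ((3*k**3 - 3*k**2 - 3*k + 1)/(12*k**3 + 33*k**2 + 3*k - 11))·t_k = 5**k*(-3*k**3 + 3*k**2 + 3*k - 1).
Δs = 5**k*(-12*k**3 - 33*k**2 - 3*k + 11), as required.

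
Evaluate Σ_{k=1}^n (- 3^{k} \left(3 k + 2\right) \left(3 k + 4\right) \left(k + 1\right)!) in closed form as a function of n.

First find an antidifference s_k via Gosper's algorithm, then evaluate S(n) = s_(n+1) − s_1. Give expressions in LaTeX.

S(n) = - 9 \cdot 3^{n} n \left(n + 2\right)! - 3 \cdot 3^{n} \left(n + 2\right)! + 6

Ratio r(k) = 3*(k + 2)*(3*k + 5)*(3*k + 7)/((3*k + 2)*(3*k + 4)).
A = 3*k + 6, B = 1, C = k**2 + 2*k + 8/9.
Key eq: (3*k + 6)·f(k+1) = (1)·f(k) + (k**2 + 2*k + 8/9).
deg f ≤ 1 (via 1,0,2).
Solving with deg f ≤ 1: f(k) = (3*k - 2)/9.
Certificate R = B(k−1)f/C = (3*k - 2)/((3*k + 2)*(3*k + 4)) gives s_k = -3**k*(3*k - 2)*factorial(k + 1).
Verify: -3**k*(3*k + 2)*(3*k + 4)*factorial(k + 1) matches t_k.
Telescope: S(n) = s_(n+1) − s_(1) = -3**(n + 1)*(3*n + 1)*factorial(n + 2) − (-6) = -9*3**n*n*factorial(n + 2) - 3*3**n*factorial(n + 2) + 6.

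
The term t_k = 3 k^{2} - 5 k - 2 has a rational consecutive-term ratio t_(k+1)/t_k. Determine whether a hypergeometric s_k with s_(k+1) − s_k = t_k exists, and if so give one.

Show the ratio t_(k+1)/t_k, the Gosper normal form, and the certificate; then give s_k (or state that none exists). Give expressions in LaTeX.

Ratio r(k) = (3*k**2 + k - 4)/(3*k**2 - 5*k - 2).
Gosper form: A/B · C(k+1)/C(k) with A=1, B=1, C=k**2 - 5*k/3 - 2/3.
Set up (1)·f(k+1) − (1)·f(k) − (k**2 - 5*k/3 - 2/3) = 0.
From deg A=0, deg B=0, deg C=2: d=3.
Solve for f: f(k) = k*(k**2 - 4*k + 1)/3 (degree 3 ≤ 3).
R(k) = B(k−1)·f(k)/C(k) = k*(k**2 - 4*k + 1)/((k - 2)*(3*k + 1)); s_k = R·t_k = k*(k**2 - 4*k + 1).
Check: Δs_k = 3*k**2 - 5*k - 2. ✓

s_k = k \left(k^{2} - 4 k + 1\right)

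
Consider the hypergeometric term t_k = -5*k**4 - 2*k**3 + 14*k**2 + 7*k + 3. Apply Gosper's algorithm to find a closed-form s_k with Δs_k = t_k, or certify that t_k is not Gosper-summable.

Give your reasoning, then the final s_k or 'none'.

s_k = k*(-k**4 + 2*k**3 + 4*k**2 - 4*k + 2)

t_(k+1)/t_k = (5*k**4 + 22*k**3 + 22*k**2 - 9*k - 17)/(5*k**4 + 2*k**3 - 14*k**2 - 7*k - 3).
Factor: A=1; B=1; C=k**4 + 2*k**3/5 - 14*k**2/5 - 7*k/5 - 3/5.
Set up (1)·f(k+1) − (1)·f(k) − (k**4 + 2*k**3/5 - 14*k**2/5 - 7*k/5 - 3/5) = 0.
d = 5 from the (0,0,4) case.
A polynomial solution: f(k) = k*(k**4 - 2*k**3 - 4*k**2 + 4*k - 2)/5.
So s_k = (B(k−1)f/C)·t_k = (k*(k**4 - 2*k**3 - 4*k**2 + 4*k - 2)/(5*k**4 + 2*k**3 - 14*k**2 - 7*k - 3))·t_k = k*(-k**4 + 2*k**3 + 4*k**2 - 4*k + 2).
Δs = -5*k**4 - 2*k**3 + 14*k**2 + 7*k + 3, as required.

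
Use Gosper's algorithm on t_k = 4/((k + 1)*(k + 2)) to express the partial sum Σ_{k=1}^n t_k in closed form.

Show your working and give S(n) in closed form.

Ratio r(k) = (k + 1)/(k + 3).
Take A(k)=k + 1, B(k)=k + 3, C(k)=1.
Need (k + 1)·f(k+1) − (k + 2)·f(k) = 1.
deg f ≤ 1 (via 1,1,0).
A polynomial solution: f(k) = k.
So s_k = (B(k−1)f/C)·t_k = (k*(k + 2))·t_k = 4*k/(k + 1).
Verify: 4/(k**2 + 3*k + 2) matches t_k.
Σ_(k=1)^n t_k = s_(n+1) − s_(1) = (4*(n + 1)/(n + 2)) − (2), i.e. 2*n/(n + 2).

S(n) = 2*n/(n + 2)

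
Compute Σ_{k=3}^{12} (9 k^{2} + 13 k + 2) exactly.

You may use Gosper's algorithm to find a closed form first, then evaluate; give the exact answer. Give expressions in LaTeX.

Σ = 6800

Compute t_(k+1)/t_k: get (9*k**2 + 31*k + 24)/(9*k**2 + 13*k + 2).
So A=1 and B=1, with C=k**2 + 13*k/9 + 2/9.
Set up (1)·f(k+1) − (1)·f(k) − (k**2 + 13*k/9 + 2/9) = 0.
Bound: deg f ≤ 3.
Solving with deg f ≤ 3: f(k) = k*(3*k**2 + 2*k - 3)/9.
So s_k = (B(k−1)f/C)·t_k = (k*(3*k**2 + 2*k - 3)/(9*k**2 + 13*k + 2))·t_k = k*(3*k**2 + 2*k - 3).
Verify: 9*k**2 + 13*k + 2 matches t_k.
Evaluate s at k=13 and k=3: 6890 and 90; difference 6800.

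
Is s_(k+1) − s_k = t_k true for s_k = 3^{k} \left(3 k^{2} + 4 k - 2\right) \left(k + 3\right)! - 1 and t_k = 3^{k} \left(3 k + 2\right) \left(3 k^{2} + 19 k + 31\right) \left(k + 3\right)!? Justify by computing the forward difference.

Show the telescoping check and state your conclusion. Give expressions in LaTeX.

s_(k+1) = 3**(k + 1)*(4*k + 3*(k + 1)**2 + 2)*factorial(k + 4) - 1
s_(k+1) − s_k = 3**k*(3*k + 2)*(3*k**2 + 19*k + 31)*factorial(k + 3)
(s_(k+1) − s_k) − t_k = 0

valid; difference matches t_k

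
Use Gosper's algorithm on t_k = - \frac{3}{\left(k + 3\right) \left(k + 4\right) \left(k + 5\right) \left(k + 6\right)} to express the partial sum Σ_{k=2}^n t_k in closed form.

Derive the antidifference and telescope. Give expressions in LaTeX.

The ratio is (k + 3)/(k + 7).
Gosper form: A/B · C(k+1)/C(k) with A=k + 3, B=k + 7, C=1.
Need (k + 3)·f(k+1) − (k + 6)·f(k) = 1.
Bound: deg f ≤ 3.
Solve for f: f(k) = k*(k**2 + 12*k + 47)/180 (degree 3 ≤ 3).
Get s_k = R·t_k = k*(-k**2 - 12*k - 47)/(60*(k + 3)*(k + 4)*(k + 5)) with R(k) = B(k−1)f(k)/C(k) = k*(k + 6)*(k**2 + 12*k + 47)/180.
s_(k+1) − s_k = -3/(k**4 + 18*k**3 + 119*k**2 + 342*k + 360) = t_k.
Σ_(k=2)^n t_k = s_(n+1) − s_(2) = ((-n**3 - 15*n**2 - 74*n - 60)/(60*(n**3 + 15*n**2 + 74*n + 120))) − (-1/84), i.e. (-n**3 - 15*n**2 - 74*n + 90)/(210*(n**3 + 15*n**2 + 74*n + 120)).

S(n) = \frac{- n^{3} - 15 n^{2} - 74 n + 90}{210 \left(n^{3} + 15 n^{2} + 74 n + 120\right)}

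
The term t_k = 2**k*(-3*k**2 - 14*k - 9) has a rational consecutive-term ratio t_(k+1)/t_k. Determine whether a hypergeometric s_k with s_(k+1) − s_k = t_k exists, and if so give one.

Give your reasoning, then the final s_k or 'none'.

s_k = 2**k*(-3*k**2 - 2*k + 1)

Compute t_(k+1)/t_k: get 2*(3*k**2 + 20*k + 26)/(3*k**2 + 14*k + 9).
So A=2 and B=1, with C=k**2 + 14*k/3 + 3.
Set up (2)·f(k+1) − (1)·f(k) − (k**2 + 14*k/3 + 3) = 0.
From deg A=0, deg B=0, deg C=2: d=2.
Solve for f: f(k) = (k + 1)*(3*k - 1)/3 (degree 2 ≤ 2).
Get s_k = R·t_k = 2**k*(-3*k**2 - 2*k + 1) with R(k) = B(k−1)f(k)/C(k) = (k + 1)*(3*k - 1)/(3*k**2 + 14*k + 9).
s_(k+1) − s_k = 2**k*(-3*k**2 - 14*k - 9) = t_k.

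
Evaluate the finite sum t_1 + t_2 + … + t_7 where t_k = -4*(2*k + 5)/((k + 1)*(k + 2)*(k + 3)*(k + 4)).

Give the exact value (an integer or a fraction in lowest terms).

r(k) = (k + 1)*(2*k + 7)/((k + 5)*(2*k + 5)) after simplifying.
Gosper form: A/B · C(k+1)/C(k) with A=k + 1, B=k + 5, C=k + 5/2.
f must satisfy (k + 1)·f(k+1) − (k + 4)·f(k) = k + 5/2.
deg f ≤ 3 (via 1,1,1).
A polynomial solution: f(k) = k*(k + 2)*(k + 4)/6.
So s_k = (B(k−1)f/C)·t_k = (k*(k + 2)*(k + 4)**2/(3*(2*k + 5)))·t_k = 4*k*(-k - 4)/(3*(k**2 + 4*k + 3)).
s_(k+1) − s_k = 4*(-2*k - 5)/(k**4 + 10*k**3 + 35*k**2 + 50*k + 24) = t_k.
Σ_(k=1)^(7) t_k = s_(8) − s_(1) = -128/99 − (-5/6) = -91/198.

Σ = -91/198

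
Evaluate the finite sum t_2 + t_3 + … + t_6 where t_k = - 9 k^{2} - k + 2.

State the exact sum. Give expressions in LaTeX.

r(k) = (k + 9*(k + 1)**2 - 1)/(9*k**2 + k - 2) after simplifying.
Factor: A=1; B=1; C=k**2 + k/9 - 2/9.
f must satisfy (1)·f(k+1) − (1)·f(k) = k**2 + k/9 - 2/9.
deg f ≤ 3 (via 0,0,2).
Solve for f: f(k) = k*(3*k**2 - 4*k - 1)/9 (degree 3 ≤ 3).
So s_k = (B(k−1)f/C)·t_k = (k*(3*k**2 - 4*k - 1)/(9*k**2 + k - 2))·t_k = k*(-3*k**2 + 4*k + 1).
Δs = -9*k**2 - k + 2, as required.
Telescoping: Σ = s_(7) − s_(2) = -826 − (-6) = -820.

Σ = -820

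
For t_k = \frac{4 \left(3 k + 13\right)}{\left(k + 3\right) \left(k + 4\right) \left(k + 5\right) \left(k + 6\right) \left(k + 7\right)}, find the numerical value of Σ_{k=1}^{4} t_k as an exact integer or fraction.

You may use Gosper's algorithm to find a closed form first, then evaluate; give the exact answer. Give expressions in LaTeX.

The ratio is (k + 3)*(3*k + 16)/((k + 8)*(3*k + 13)).
A = k + 3, B = k + 8, C = k + 13/3.
Solve (k + 3)·f(k+1) − (k + 7)·f(k) = k + 13/3.
Degrees (1,1,1) ⇒ d ≤ 4.
Solve for f: f(k) = k*(k + 4)*(k**2 + 14*k + 63)/270 (degree 4 ≤ 4).
Then R = B(k−1)f/C = k*(k + 4)*(k + 7)*(k**2 + 14*k + 63)/(90*(3*k + 13)), so s_k = R(k)·t_k = 2*k*(k**2 + 14*k + 63)/(45*(k**3 + 14*k**2 + 63*k + 90)).
s_(k+1) − s_k = 4*(3*k + 13)/(k**5 + 25*k**4 + 245*k**3 + 1175*k**2 + 2754*k + 2520) = t_k.
Evaluate s at k=5 and k=1: 79/1980 and 13/630; difference 89/4620.

Σ = 89/4620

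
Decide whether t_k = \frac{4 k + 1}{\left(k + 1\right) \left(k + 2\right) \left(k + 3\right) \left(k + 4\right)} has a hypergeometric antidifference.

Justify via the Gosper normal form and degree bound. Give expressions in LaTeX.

Yes. s_k = \frac{k \left(k^{2} + 6 k - 1\right)}{6 \left(k + 1\right) \left(k + 2\right) \left(k + 3\right)}.

Step 1: r(k) = (k + 1)*(4*k + 5)/((k + 5)*(4*k + 1)).
A = k + 1, B = k + 5, C = k + 1/4.
f must satisfy (k + 1)·f(k+1) − (k + 4)·f(k) = k + 1/4.
Degrees (1,1,1) ⇒ d ≤ 3.
Match coefficients ⇒ f(k) = k*(k**2 + 6*k - 1)/24.
Then R = B(k−1)f/C = k*(k + 4)*(k**2 + 6*k - 1)/(6*(4*k + 1)), so s_k = R(k)·t_k = k*(k**2 + 6*k - 1)/(6*(k + 1)*(k + 2)*(k + 3)).
Check: Δs_k = (4*k + 1)/(k**4 + 10*k**3 + 35*k**2 + 50*k + 24). ✓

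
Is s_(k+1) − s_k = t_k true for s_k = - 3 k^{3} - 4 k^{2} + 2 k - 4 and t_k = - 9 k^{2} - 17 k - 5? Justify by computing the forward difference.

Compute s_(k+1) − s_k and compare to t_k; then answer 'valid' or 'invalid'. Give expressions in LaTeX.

valid; difference matches t_k

s_(k+1) = -3*k**3 - 13*k**2 - 15*k - 9
s_(k+1) − s_k = -9*k**2 - 17*k - 5
(s_(k+1) − s_k) − t_k = 0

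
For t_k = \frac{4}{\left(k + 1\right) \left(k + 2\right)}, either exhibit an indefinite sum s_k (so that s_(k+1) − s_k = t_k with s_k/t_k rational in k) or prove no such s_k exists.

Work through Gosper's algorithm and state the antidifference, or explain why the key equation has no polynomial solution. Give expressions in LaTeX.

The ratio is (k + 1)/(k + 3).
Take A(k)=k + 1, B(k)=k + 3, C(k)=1.
Need (k + 1)·f(k+1) − (k + 2)·f(k) = 1.
Bound: deg f ≤ 1.
Coefficient equations give f(k) = k.
Certificate R = B(k−1)f/C = k*(k + 2) gives s_k = 4*k/(k + 1).
s_(k+1) − s_k = 4/(k**2 + 3*k + 2) = t_k.

s_k = \frac{4 k}{k + 1}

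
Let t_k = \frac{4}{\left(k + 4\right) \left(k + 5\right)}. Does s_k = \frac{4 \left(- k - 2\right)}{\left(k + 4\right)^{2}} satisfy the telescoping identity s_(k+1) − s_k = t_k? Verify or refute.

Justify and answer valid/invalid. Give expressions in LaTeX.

Invalid: residual \frac{8 \left(- 2 k - 9\right)}{k^{4} + 18 k^{3} + 121 k^{2} + 360 k + 400} ≠ 0.

s_(k+1) = 4*(-k - 3)/(k + 5)**2
s_(k+1) − s_k = 4*(k**2 + 5*k + 2)/(k**4 + 18*k**3 + 121*k**2 + 360*k + 400)
(s_(k+1) − s_k) − t_k = 8*(-2*k - 9)/(k**4 + 18*k**3 + 121*k**2 + 360*k + 400)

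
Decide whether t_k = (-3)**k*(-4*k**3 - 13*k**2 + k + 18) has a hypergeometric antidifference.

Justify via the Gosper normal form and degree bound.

Yes. s_k = (-3)**k*(k**3 + k**2 - 4*k - 3).

The ratio is 3*(-4*k**3 - 25*k**2 - 37*k + 2)/(4*k**3 + 13*k**2 - k - 18).
So A=-3 and B=1, with C=k**3 + 13*k**2/4 - k/4 - 9/2.
Set up (-3)·f(k+1) − (1)·f(k) − (k**3 + 13*k**2/4 - k/4 - 9/2) = 0.
Degrees (0,0,3) ⇒ d ≤ 3.
Solve for f: f(k) = -(k**3 + k**2 - 4*k - 3)/4 (degree 3 ≤ 3).
R(k) = B(k−1)·f(k)/C(k) = -(k**3 + k**2 - 4*k - 3)/(4*k**3 + 13*k**2 - k - 18); s_k = R·t_k = (-3)**k*(k**3 + k**2 - 4*k - 3).
Δs = (-3)**k*(-4*k**3 - 13*k**2 + k + 18), as required.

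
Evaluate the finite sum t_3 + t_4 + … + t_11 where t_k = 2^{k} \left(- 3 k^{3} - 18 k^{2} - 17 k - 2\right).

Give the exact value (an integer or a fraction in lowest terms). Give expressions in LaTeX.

Σ = -21175712

Compute t_(k+1)/t_k: get 2*(3*k**3 + 27*k**2 + 62*k + 40)/(3*k**3 + 18*k**2 + 17*k + 2).
Gosper form: A/B · C(k+1)/C(k) with A=2, B=1, C=k**3 + 6*k**2 + 17*k/3 + 2/3.
f must satisfy (2)·f(k+1) − (1)·f(k) = k**3 + 6*k**2 + 17*k/3 + 2/3.
d = 3 from the (0,0,3) case.
A polynomial solution: f(k) = (k - 1)*(3*k**2 + 3*k + 2)/3.
Then R = B(k−1)f/C = (k - 1)*(3*k**2 + 3*k + 2)/((k + 1)*(3*k**2 + 15*k + 2)), so s_k = R(k)·t_k = 2**k*(-3*k**3 + k + 2).
s_(k+1) − s_k = 2**k*(3*k**3 + k - 6*(k + 1)**3 + 4) = t_k.
Sum = s_(12) − s_(3); s_(12) = -21176320, s_(3) = -608 ⇒ -21175712.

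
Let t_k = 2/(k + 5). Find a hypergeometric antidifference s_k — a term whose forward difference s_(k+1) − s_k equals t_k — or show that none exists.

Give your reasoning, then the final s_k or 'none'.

not Gosper-summable; s_k does not exist

The ratio is (k + 5)/(k + 6).
So A=k + 5 and B=k + 6, with C=1.
Key eq: (k + 5)·f(k+1) = (k + 5)·f(k) + (1).
deg f ≤ 0 (via 1,1,0).
f = c0 ⇒ A·f(k+1) − B(k−1)·f(k) − C = -1. The system {-1 = 0} is inconsistent; no antidifference.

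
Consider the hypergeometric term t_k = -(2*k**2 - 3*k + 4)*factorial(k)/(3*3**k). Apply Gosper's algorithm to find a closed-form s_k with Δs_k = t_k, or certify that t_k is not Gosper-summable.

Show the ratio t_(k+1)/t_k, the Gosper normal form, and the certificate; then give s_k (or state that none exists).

Step 1: r(k) = (k + 1)*(-3*k + 2*(k + 1)**2 + 1)/(3*(2*k**2 - 3*k + 4)).
Take A(k)=k/3 + 1/3, B(k)=1, C(k)=k**2 - 3*k/2 + 2.
Need (k/3 + 1/3)·f(k+1) − (1)·f(k) = k**2 - 3*k/2 + 2.
From deg A=1, deg B=0, deg C=2: d=1.
Coefficient equations give f(k) = 3*(2*k - 1)/2.
R(k) = B(k−1)·f(k)/C(k) = 3*(2*k - 1)/(2*k**2 - 3*k + 4); s_k = R·t_k = -(2*k - 1)*factorial(k)/3**k.
s_(k+1) − s_k = -(2*k**2 - 3*k + 4)*factorial(k)/(3*3**k) = t_k.

s_k = -(2*k - 1)*factorial(k)/3**k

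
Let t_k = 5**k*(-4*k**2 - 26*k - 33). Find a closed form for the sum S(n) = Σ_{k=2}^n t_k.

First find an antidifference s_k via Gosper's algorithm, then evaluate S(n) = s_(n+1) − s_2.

S(n) = -5*5**n*n**2 - 30*5**n*n - 35*5**n + 350

The ratio is 5*(4*k**2 + 34*k + 63)/(4*k**2 + 26*k + 33).
So A=5 and B=1, with C=k**2 + 13*k/2 + 33/4.
Need (5)·f(k+1) − (1)·f(k) = k**2 + 13*k/2 + 33/4.
Degrees (0,0,2) ⇒ d ≤ 2.
Solving with deg f ≤ 2: f(k) = (k**2 + 4*k + 2)/4.
So s_k = (B(k−1)f/C)·t_k = ((k**2 + 4*k + 2)/(4*k**2 + 26*k + 33))·t_k = 5**k*(-k**2 - 4*k - 2).
s_(k+1) − s_k = 5**k*(-4*k**2 - 26*k - 33) = t_k.
Telescope: S(n) = s_(n+1) − s_(2) = 5**(n + 1)*(-n**2 - 6*n - 7) − (-350) = -5*5**n*n**2 - 30*5**n*n - 35*5**n + 350.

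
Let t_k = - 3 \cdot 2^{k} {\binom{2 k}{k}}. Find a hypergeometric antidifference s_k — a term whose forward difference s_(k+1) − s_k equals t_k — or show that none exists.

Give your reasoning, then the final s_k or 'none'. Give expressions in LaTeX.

Step 1: r(k) = 4*(2*k + 1)/(k + 1).
So A=8*k + 4 and B=k + 1, with C=1.
Need (8*k + 4)·f(k+1) − (k)·f(k) = 1.
Degrees (1,1,0) ⇒ d ≤ -1.
d = -1 < 0 ⇒ no nonzero polynomial f; not summable.

no hypergeometric antidifference exists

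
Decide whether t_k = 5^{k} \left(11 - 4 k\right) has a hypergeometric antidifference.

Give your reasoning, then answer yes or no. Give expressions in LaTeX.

r(k) = 5*(4*k - 7)/(4*k - 11) after simplifying.
Gosper form: A/B · C(k+1)/C(k) with A=5, B=1, C=k - 11/4.
f must satisfy (5)·f(k+1) − (1)·f(k) = k - 11/4.
Degrees (0,0,1) ⇒ d ≤ 1.
Match coefficients ⇒ f(k) = (k - 4)/4.
Then R = B(k−1)f/C = (k - 4)/(4*k - 11), so s_k = R(k)·t_k = 5**k*(4 - k).
Check: Δs_k = 5**k*(11 - 4*k). ✓

Yes. s_k = 5^{k} \left(4 - k\right).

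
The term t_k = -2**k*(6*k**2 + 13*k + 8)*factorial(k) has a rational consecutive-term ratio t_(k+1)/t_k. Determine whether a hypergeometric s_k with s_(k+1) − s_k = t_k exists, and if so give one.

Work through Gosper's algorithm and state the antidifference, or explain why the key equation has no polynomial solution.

Ratio r(k) = 2*(6*k**3 + 31*k**2 + 52*k + 27)/(6*k**2 + 13*k + 8).
A = 2*k + 2, B = 1, C = k**2 + 13*k/6 + 4/3.
Set up (2*k + 2)·f(k+1) − (1)·f(k) − (k**2 + 13*k/6 + 4/3) = 0.
Degrees (1,0,2) ⇒ d ≤ 1.
A polynomial solution: f(k) = (3*k + 2)/6.
So s_k = (B(k−1)f/C)·t_k = ((3*k + 2)/(6*k**2 + 13*k + 8))·t_k = -2**k*(3*k + 2)*factorial(k).
Check: Δs_k = -2**k*(6*k**2 + 13*k + 8)*factorial(k). ✓

s_k = -2**k*(3*k + 2)*factorial(k)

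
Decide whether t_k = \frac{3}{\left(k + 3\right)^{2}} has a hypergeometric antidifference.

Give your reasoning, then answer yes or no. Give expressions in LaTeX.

No — t_k has no hypergeometric antidifference.

Ratio r(k) = (k + 3)**2/(k + 4)**2.
Take A(k)=k**2 + 6*k + 9, B(k)=k**2 + 8*k + 16, C(k)=1.
Key eq: (k**2 + 6*k + 9)·f(k+1) = (k**2 + 6*k + 9)·f(k) + (1).
From deg A=2, deg B=2, deg C=0: d=0.
Put f(k) = c0: A·f(k+1) − B(k−1)·f(k) − C = -1; need -1 = 0 — inconsistent ⇒ no f, not summable.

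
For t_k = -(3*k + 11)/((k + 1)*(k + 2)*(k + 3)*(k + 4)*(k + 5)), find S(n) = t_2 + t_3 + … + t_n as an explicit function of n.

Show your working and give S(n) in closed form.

S(n) = (-n**3 - 10*n**2 - 31*n + 42)/(72*(n**3 + 10*n**2 + 31*n + 30))

Ratio r(k) = (k + 1)*(3*k + 14)/((k + 6)*(3*k + 11)).
Factor: A=k + 1; B=k + 6; C=k + 11/3.
Need (k + 1)·f(k+1) − (k + 5)·f(k) = k + 11/3.
Degrees (1,1,1) ⇒ d ≤ 4.
Match coefficients ⇒ f(k) = k*(k + 3)*(k**2 + 7*k + 14)/24.
So s_k = (B(k−1)f/C)·t_k = (k*(k + 3)*(k + 5)*(k**2 + 7*k + 14)/(8*(3*k + 11)))·t_k = k*(-k**2 - 7*k - 14)/(8*(k**3 + 7*k**2 + 14*k + 8)).
s_(k+1) − s_k = (-3*k - 11)/(k**5 + 15*k**4 + 85*k**3 + 225*k**2 + 274*k + 120) = t_k.
Σ_(k=2)^n t_k = s_(n+1) − s_(2) = ((-n**3 - 10*n**2 - 31*n - 22)/(8*(n**3 + 10*n**2 + 31*n + 30))) − (-1/9), i.e. (-n**3 - 10*n**2 - 31*n + 42)/(72*(n**3 + 10*n**2 + 31*n + 30)).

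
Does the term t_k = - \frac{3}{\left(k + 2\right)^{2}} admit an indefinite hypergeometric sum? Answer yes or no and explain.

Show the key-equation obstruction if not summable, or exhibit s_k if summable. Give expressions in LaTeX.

No — t_k has no hypergeometric antidifference.

Step 1: r(k) = (k + 2)**2/(k + 3)**2.
Normal form (A,B,C) = (k**2 + 4*k + 4, k**2 + 6*k + 9, 1).
Need (k**2 + 4*k + 4)·f(k+1) − (k**2 + 4*k + 4)·f(k) = 1.
From deg A=2, deg B=2, deg C=0: d=0.
Write f(k) = c0. Then LHS − RHS = -1, requiring -1 = 0: contradictory. No certificate.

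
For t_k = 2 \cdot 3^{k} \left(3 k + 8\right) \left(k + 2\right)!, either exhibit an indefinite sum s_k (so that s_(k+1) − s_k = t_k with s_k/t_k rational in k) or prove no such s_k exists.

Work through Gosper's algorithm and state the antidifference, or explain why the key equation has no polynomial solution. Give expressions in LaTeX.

s_k = 2 \cdot 3^{k} \left(k + 2\right)!

Compute t_(k+1)/t_k: get 3*(k + 3)*(3*k + 11)/(3*k + 8).
A = 3*k + 9, B = 1, C = k + 8/3.
f must satisfy (3*k + 9)·f(k+1) − (1)·f(k) = k + 8/3.
deg f ≤ 0 (via 1,0,1).
Solve for f: f(k) = 1/3 (degree 0 ≤ 0).
Get s_k = R·t_k = 2*3**k*factorial(k + 2) with R(k) = B(k−1)f(k)/C(k) = 1/(3*k + 8).
s_(k+1) − s_k = 2*3**k*(3*k + 8)*factorial(k + 2) = t_k.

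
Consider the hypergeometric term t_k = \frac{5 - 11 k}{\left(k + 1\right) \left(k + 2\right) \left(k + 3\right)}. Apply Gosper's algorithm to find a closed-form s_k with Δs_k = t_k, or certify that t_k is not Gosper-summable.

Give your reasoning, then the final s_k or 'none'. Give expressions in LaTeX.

s_k = \frac{k \left(13 - 3 k\right)}{2 \left(k + 1\right) \left(k + 2\right)}

Compute t_(k+1)/t_k: get (k + 1)*(11*k + 6)/((k + 4)*(11*k - 5)).
Factor: A=k + 1; B=k + 4; C=k - 5/11.
Key eq: (k + 1)·f(k+1) = (k + 3)·f(k) + (k - 5/11).
Bound: deg f ≤ 2.
Solve for f: f(k) = k*(3*k - 13)/22 (degree 2 ≤ 2).
Get s_k = R·t_k = k*(13 - 3*k)/(2*(k + 1)*(k + 2)) with R(k) = B(k−1)f(k)/C(k) = k*(k + 3)*(3*k - 13)/(2*(11*k - 5)).
Verify: (5 - 11*k)/(k**3 + 6*k**2 + 11*k + 6) matches t_k.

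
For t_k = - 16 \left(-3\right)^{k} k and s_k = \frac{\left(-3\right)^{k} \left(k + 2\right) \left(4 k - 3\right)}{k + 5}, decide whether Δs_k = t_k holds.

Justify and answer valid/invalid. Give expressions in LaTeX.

Invalid: residual \frac{\left(-3\right)^{k + 1} \left(- 16 k^{2} - 84 k + 3\right)}{k^{2} + 11 k + 30} ≠ 0.

s_(k+1) = (-3)**(k + 1)*(k + 3)*(4*k + 1)/(k + 6)
s_(k+1) − s_k = (-3)**k*(-16*k**3 - 128*k**2 - 228*k - 9)/(k**2 + 11*k + 30)
(s_(k+1) − s_k) − t_k = (-3)**(k + 1)*(-16*k**2 - 84*k + 3)/(k**2 + 11*k + 30)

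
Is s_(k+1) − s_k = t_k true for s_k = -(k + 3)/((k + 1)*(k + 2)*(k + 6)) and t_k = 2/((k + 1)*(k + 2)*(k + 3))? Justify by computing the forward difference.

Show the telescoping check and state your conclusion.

s_(k+1) = (-k - 4)/((k + 2)*(k + 3)*(k + 7))
s_(k+1) − s_k = (2*k**2 + 17*k + 39)/(k**5 + 19*k**4 + 131*k**3 + 401*k**2 + 540*k + 252)
(s_(k+1) − s_k) − t_k = 9*(-k - 5)/(k**5 + 19*k**4 + 131*k**3 + 401*k**2 + 540*k + 252)

Invalid: residual 9*(-k - 5)/(k**5 + 19*k**4 + 131*k**3 + 401*k**2 + 540*k + 252) ≠ 0.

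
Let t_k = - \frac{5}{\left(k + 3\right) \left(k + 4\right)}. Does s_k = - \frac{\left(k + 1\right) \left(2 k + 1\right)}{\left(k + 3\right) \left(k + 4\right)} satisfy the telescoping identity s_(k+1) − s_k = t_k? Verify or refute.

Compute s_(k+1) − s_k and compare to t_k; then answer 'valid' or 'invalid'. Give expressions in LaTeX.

Invalid: residual \frac{6 \left(2 - k\right)}{k^{3} + 12 k^{2} + 47 k + 60} ≠ 0.

s_(k+1) = -(k + 2)*(2*k + 3)/((k + 4)*(k + 5))
s_(k+1) − s_k = (-11*k - 13)/(k**3 + 12*k**2 + 47*k + 60)
(s_(k+1) − s_k) − t_k = 6*(2 - k)/(k**3 + 12*k**2 + 47*k + 60)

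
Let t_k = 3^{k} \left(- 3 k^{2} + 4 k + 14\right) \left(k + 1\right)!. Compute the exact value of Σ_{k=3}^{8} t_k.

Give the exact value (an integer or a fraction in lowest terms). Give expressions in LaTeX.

Σ = -357128352648

Step 1: r(k) = 3*(3*k**3 + 8*k**2 - 11*k - 30)/(3*k**2 - 4*k - 14).
So A=3*k + 6 and B=1, with C=k**2 - 4*k/3 - 14/3.
Set up (3*k + 6)·f(k+1) − (1)·f(k) − (k**2 - 4*k/3 - 14/3) = 0.
deg f ≤ 1 (via 1,0,2).
A polynomial solution: f(k) = (k - 4)/3.
R(k) = B(k−1)·f(k)/C(k) = (k - 4)/(3*k**2 - 4*k - 14); s_k = R·t_k = -3**k*(k - 4)*factorial(k + 1).
Verify: 3**k*(-3*k**2 + 4*k + 14)*factorial(k + 1) matches t_k.
Telescoping: Σ = s_(9) − s_(3) = -357128352000 − (648) = -357128352648.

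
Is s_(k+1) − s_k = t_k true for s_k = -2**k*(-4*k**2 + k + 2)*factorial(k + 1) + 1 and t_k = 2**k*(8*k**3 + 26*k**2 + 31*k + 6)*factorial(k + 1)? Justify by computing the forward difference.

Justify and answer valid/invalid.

Valid — Δs_k = t_k.

s_(k+1) = -2**(k + 1)*(k - 4*(k + 1)**2 + 3)*factorial(k + 2) + 1
s_(k+1) − s_k = 2**k*(8*k**3 + 26*k**2 + 31*k + 6)*factorial(k + 1)
(s_(k+1) − s_k) − t_k = 0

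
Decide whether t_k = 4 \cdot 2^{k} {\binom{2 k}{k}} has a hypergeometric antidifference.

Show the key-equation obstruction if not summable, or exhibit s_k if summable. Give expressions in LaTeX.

r(k) = 4*(2*k + 1)/(k + 1) after simplifying.
Normal form (A,B,C) = (8*k + 4, k + 1, 1).
f must satisfy (8*k + 4)·f(k+1) − (k)·f(k) = 1.
Degrees (1,1,0) ⇒ d ≤ -1.
d = -1 < 0 ⇒ no nonzero polynomial f; not summable.

No — key equation has no polynomial f.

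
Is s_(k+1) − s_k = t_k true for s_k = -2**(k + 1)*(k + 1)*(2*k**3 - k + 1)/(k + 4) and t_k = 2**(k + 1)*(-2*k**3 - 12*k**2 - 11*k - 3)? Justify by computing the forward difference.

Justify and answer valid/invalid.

Invalid: residual 2**(k + 1)*(6*k**4 + 54*k**3 + 177*k**2 + 144*k + 33)/(k**2 + 9*k + 20) ≠ 0.

s_(k+1) = 2**(k + 2)*(k + 2)*(k - 2*(k + 1)**3)/(k + 5)
s_(k+1) − s_k = 2**(k + 1)*(-2*k**5 - 24*k**4 - 105*k**3 - 165*k**2 - 103*k - 27)/(k**2 + 9*k + 20)
(s_(k+1) − s_k) − t_k = 2**(k + 1)*(6*k**4 + 54*k**3 + 177*k**2 + 144*k + 33)/(k**2 + 9*k + 20)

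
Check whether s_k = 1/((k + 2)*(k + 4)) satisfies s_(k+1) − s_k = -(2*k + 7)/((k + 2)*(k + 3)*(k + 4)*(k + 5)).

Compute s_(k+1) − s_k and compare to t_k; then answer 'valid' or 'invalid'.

s_(k+1) = 1/((k + 3)*(k + 5))
s_(k+1) − s_k = (-2*k - 7)/(k**4 + 14*k**3 + 71*k**2 + 154*k + 120)
(s_(k+1) − s_k) − t_k = 0

valid; difference matches t_k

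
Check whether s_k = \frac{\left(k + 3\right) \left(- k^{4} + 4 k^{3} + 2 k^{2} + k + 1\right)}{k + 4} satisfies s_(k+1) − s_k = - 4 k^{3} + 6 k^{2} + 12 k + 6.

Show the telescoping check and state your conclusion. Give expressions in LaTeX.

s_(k+1) = (-k**5 - 4*k**4 + 8*k**3 + 45*k**2 + 59*k + 28)/(k + 5)
s_(k+1) − s_k = (-4*k**5 - 27*k**4 + 200*k**2 + 241*k + 97)/(k**2 + 9*k + 20)
(s_(k+1) − s_k) − t_k = (3*k**4 + 14*k**3 - 34*k**2 - 53*k - 23)/(k**2 + 9*k + 20)

Invalid: residual \frac{3 k^{4} + 14 k^{3} - 34 k^{2} - 53 k - 23}{k^{2} + 9 k + 20} ≠ 0.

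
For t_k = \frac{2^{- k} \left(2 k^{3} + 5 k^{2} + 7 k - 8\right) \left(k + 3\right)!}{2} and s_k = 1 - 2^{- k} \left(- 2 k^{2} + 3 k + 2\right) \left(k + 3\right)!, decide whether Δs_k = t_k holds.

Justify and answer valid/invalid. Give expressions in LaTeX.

s_(k+1) = -2**(-k - 1)*(3*k - 2*(k + 1)**2 + 5)*factorial(k + 4) + 1
s_(k+1) − s_k = (2*k**3 + 5*k**2 + 7*k - 8)*factorial(k + 3)/(2*2**k)
(s_(k+1) − s_k) − t_k = 0

Valid: the claim telescopes to t_k.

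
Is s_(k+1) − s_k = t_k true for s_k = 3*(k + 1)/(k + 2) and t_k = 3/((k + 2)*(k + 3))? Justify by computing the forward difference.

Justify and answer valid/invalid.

s_(k+1) = 3*(k + 2)/(k + 3)
s_(k+1) − s_k = 3/(k**2 + 5*k + 6)
(s_(k+1) − s_k) − t_k = 0

valid; difference matches t_k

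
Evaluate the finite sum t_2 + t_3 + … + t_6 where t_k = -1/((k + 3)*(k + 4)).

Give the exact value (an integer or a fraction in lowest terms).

Σ = -1/10

Compute t_(k+1)/t_k: get (k + 3)/(k + 5).
Gosper form: A/B · C(k+1)/C(k) with A=k + 3, B=k + 5, C=1.
Key eq: (k + 3)·f(k+1) = (k + 4)·f(k) + (1).
From deg A=1, deg B=1, deg C=0: d=1.
Solve for f: f(k) = k/3 (degree 1 ≤ 1).
Then R = B(k−1)f/C = k*(k + 4)/3, so s_k = R(k)·t_k = -k/(3*k + 9).
s_(k+1) − s_k = -1/(k**2 + 7*k + 12) = t_k.
Sum = s_(7) − s_(2); s_(7) = -7/30, s_(2) = -2/15 ⇒ -1/10.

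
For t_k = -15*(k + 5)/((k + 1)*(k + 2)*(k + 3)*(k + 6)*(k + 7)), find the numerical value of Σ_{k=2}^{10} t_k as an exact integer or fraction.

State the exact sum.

Σ = -355/7072

Compute t_(k+1)/t_k: get (k + 1)*(k + 6)**2/((k + 4)*(k + 5)*(k + 8)).
Take A(k)=k + 1, B(k)=k + 8, C(k)=k**3 + 14*k**2 + 65*k + 100.
Set up (k + 1)·f(k+1) − (k + 7)·f(k) − (k**3 + 14*k**2 + 65*k + 100) = 0.
Bound: deg f ≤ 6.
Solve for f: f(k) = k*(k + 3)*(k + 4)**2*(k + 5)**2/36 (degree 6 ≤ 6).
Certificate R = B(k−1)f/C = k*(k + 3)*(k + 4)*(k + 7)/36 gives s_k = 5*k*(-k**2 - 9*k - 20)/(12*(k**3 + 9*k**2 + 20*k + 12)).
Δs = 15*(-k - 5)/(k**5 + 19*k**4 + 131*k**3 + 401*k**2 + 540*k + 252), as required.
Evaluate s at k=11 and k=2: -275/663 and -35/96; difference -355/7072.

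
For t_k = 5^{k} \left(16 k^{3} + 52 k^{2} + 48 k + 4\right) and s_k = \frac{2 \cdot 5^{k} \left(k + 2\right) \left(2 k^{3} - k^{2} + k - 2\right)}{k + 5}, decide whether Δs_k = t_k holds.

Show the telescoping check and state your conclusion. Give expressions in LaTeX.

s_(k+1) = 10*5**k*k*(2*k**3 + 11*k**2 + 20*k + 15)/(k + 6)
s_(k+1) − s_k = 5**k*(16*k**5 + 180*k**4 + 716*k**3 + 1162*k**2 + 758*k + 48)/(k**2 + 11*k + 30)
(s_(k+1) − s_k) − t_k = 5**k*(-48*k**4 - 384*k**3 - 930*k**2 - 726*k - 72)/(k**2 + 11*k + 30)

Invalid: residual \frac{5^{k} \left(- 48 k^{4} - 384 k^{3} - 930 k^{2} - 726 k - 72\right)}{k^{2} + 11 k + 30} ≠ 0.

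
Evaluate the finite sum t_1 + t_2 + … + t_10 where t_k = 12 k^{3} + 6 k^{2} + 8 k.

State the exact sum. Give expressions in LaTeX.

Ratio r(k) = (6*k**3 + 21*k**2 + 28*k + 13)/(k*(6*k**2 + 3*k + 4)).
A = 1, B = 1, C = k**3 + k**2/2 + 2*k/3.
f must satisfy (1)·f(k+1) − (1)·f(k) = k**3 + k**2/2 + 2*k/3.
deg f ≤ 4 (via 0,0,3).
A polynomial solution: f(k) = k*(k - 1)*(3*k**2 - k + 3)/12.
R(k) = B(k−1)·f(k)/C(k) = (k - 1)*(3*k**2 - k + 3)/(2*(6*k**2 + 3*k + 4)); s_k = R·t_k = k*(3*k**3 - 4*k**2 + 4*k - 3).
Check: Δs_k = 2*k*(6*k**2 + 3*k + 4). ✓
Sum = s_(11) − s_(1); s_(11) = 39050, s_(1) = 0 ⇒ 39050.

Σ = 39050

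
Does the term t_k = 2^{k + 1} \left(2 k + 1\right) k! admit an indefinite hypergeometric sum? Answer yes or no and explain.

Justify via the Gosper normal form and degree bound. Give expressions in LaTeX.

Yes. s_k = 2^{k + 1} k!.

The ratio is 2*(k + 1)*(2*k + 3)/(2*k + 1).
Gosper form: A/B · C(k+1)/C(k) with A=2*k + 2, B=1, C=k + 1/2.
Solve (2*k + 2)·f(k+1) − (1)·f(k) = k + 1/2.
d = 0 from the (1,0,1) case.
A polynomial solution: f(k) = 1/2.
Get s_k = R·t_k = 2**(k + 1)*factorial(k) with R(k) = B(k−1)f(k)/C(k) = 1/(2*k + 1).
Verify: 2**(k + 1)*(2*k + 1)*factorial(k) matches t_k.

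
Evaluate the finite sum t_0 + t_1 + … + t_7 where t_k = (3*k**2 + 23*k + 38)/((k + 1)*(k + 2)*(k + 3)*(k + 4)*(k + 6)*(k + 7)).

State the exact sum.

t_(k+1)/t_k = (k + 1)*(k + 6)*(23*k + 3*(k + 1)**2 + 61)/((k + 5)*(k + 8)*(3*k**2 + 23*k + 38)).
Factor: A=k + 1; B=k + 8; C=k**3 + 38*k**2/3 + 51*k + 190/3.
Set up (k + 1)·f(k+1) − (k + 7)·f(k) − (k**3 + 38*k**2/3 + 51*k + 190/3) = 0.
From deg A=1, deg B=1, deg C=3: d=6.
Match coefficients ⇒ f(k) = k*(k + 2)*(k + 4)*(k + 5)*(k**2 + 10*k + 27)/54.
Then R = B(k−1)f/C = k*(k + 2)*(k + 4)*(k + 7)*(k**2 + 10*k + 27)/(18*(3*k**2 + 23*k + 38)), so s_k = R(k)·t_k = k*(k**2 + 10*k + 27)/(18*(k**3 + 10*k**2 + 27*k + 18)).
Check: Δs_k = (3*k**2 + 23*k + 38)/(k**6 + 23*k**5 + 207*k**4 + 925*k**3 + 2144*k**2 + 2412*k + 1008). ✓
Evaluate s at k=8 and k=0: 38/693 and 0; difference 38/693.

Σ = 38/693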